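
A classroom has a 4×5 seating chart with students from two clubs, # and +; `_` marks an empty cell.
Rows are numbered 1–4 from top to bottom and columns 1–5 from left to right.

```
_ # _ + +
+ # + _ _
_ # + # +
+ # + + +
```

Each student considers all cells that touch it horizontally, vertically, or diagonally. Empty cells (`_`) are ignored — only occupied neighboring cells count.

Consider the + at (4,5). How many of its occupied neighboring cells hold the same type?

Occupied neighbors of (4,5): (3,4)=#, (3,5)=+, (4,4)=+.
Same type (+): 2 of 3.

2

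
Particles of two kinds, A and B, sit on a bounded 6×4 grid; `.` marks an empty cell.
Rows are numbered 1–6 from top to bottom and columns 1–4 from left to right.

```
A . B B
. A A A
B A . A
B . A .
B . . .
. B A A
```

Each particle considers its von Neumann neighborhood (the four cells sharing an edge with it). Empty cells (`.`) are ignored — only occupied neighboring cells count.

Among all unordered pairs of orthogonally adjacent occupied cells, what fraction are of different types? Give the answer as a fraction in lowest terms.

1/3

Scan each occupied cell's neighbors to the right and below so each pair is counted once.
From row 1: 2 unlike of 3 pairs (running 2/3).
From row 2: 0 unlike of 4 pairs (running 2/7).
From row 3: 1 unlike of 2 pairs (running 3/9).
From row 4: 0 unlike of 1 pairs (running 3/10).
From row 6: 1 unlike of 2 pairs (running 4/12).
Total adjacent occupied pairs: 12; unlike-type pairs: 4.
4/12 reduces to 1/3.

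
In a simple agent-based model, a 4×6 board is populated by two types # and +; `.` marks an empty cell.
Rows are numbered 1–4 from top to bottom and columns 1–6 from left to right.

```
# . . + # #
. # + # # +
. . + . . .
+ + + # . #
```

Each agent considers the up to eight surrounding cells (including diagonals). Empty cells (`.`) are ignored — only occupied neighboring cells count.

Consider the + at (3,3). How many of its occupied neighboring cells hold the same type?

3

Occupied neighbors of (3,3): (2,2)=#, (2,3)=+, (2,4)=#, (4,2)=+, (4,3)=+, (4,4)=#.
Same type (+): 3 of 6.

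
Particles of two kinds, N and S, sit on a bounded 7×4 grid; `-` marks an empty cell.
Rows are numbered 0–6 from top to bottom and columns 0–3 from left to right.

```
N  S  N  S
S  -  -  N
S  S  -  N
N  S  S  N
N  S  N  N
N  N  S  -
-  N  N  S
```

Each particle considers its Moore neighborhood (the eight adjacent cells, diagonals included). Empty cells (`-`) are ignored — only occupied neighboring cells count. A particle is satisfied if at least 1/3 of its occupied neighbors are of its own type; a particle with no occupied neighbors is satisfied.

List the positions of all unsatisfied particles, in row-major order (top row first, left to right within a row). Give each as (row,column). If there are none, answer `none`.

(0,0), (0,3), (3,0), (5,2)

(0,0)N 0/2 not
(0,1)S 1/3 satisfied
(0,2)N 1/3 satisfied
(0,3)S 0/2 not
(1,0)S 3/4 satisfied
(1,3)N 2/3 satisfied
(2,0)S 3/4 satisfied
(2,1)S 4/5 satisfied
(2,3)N 2/3 satisfied
(3,0)N 1/5 not
(3,1)S 4/7 satisfied
(3,2)S 3/7 satisfied
(3,3)N 3/4 satisfied
(4,0)N 3/5 satisfied
(4,1)S 3/8 satisfied
(4,2)N 3/7 satisfied
(4,3)N 2/4 satisfied
(5,0)N 3/4 satisfied
(5,1)N 5/7 satisfied
(5,2)S 2/7 not
(6,1)N 3/4 satisfied
(6,2)N 2/4 satisfied
(6,3)S 1/2 satisfied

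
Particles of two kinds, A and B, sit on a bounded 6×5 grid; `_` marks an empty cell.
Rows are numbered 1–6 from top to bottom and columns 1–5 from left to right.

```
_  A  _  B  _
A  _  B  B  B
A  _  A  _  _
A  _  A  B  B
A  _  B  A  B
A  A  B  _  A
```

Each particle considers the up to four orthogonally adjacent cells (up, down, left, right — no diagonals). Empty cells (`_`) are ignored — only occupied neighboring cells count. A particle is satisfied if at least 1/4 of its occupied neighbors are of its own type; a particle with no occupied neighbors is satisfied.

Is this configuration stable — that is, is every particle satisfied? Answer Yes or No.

No

Row 1: (1,2)A 0/0 ✓ · (1,4)B 1/1 ✓
Row 2: (2,1)A 1/1 ✓ · (2,3)B 1/2 ✓ · (2,4)B 3/3 ✓ · (2,5)B 1/1 ✓
Row 3: (3,1)A 2/2 ✓ · (3,3)A 1/2 ✓
Row 4: (4,1)A 2/2 ✓ · (4,3)A 1/3 ✓ · (4,4)B 1/3 ✓ · (4,5)B 2/2 ✓
Row 5: (5,1)A 2/2 ✓ · (5,3)B 1/3 ✓ · (5,4)A 0/3 ✗ · (5,5)B 1/3 ✓
Row 6: (6,1)A 2/2 ✓ · (6,2)A 1/2 ✓ · (6,3)B 1/2 ✓ · (6,5)A 0/1 ✗
For instance (5,4) has only 0/3 same-type neighbors, below 1/4.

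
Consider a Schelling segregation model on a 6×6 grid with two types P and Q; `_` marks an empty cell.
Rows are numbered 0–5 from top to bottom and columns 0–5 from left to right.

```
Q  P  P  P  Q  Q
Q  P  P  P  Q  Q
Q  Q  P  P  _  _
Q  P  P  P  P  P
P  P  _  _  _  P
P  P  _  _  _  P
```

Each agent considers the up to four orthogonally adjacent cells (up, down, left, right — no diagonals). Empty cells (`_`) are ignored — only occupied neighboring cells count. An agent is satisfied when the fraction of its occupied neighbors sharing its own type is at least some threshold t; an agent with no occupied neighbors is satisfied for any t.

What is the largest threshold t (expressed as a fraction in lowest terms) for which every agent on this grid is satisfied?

1/4

(0,0)Q 1/2
(0,1)P 2/3
(0,2)P 3/3
(0,3)P 2/3
(0,4)Q 2/3
(0,5)Q 2/2
(1,0)Q 2/3
(1,1)P 2/4
(1,2)P 4/4
(1,3)P 3/4
(1,4)Q 2/3
(1,5)Q 2/2
(2,0)Q 3/3
(2,1)Q 1/4
(2,2)P 3/4
(2,3)P 3/3
(3,0)Q 1/3
(3,1)P 2/4
(3,2)P 3/3
(3,3)P 3/3
(3,4)P 2/2
(3,5)P 2/2
(4,0)P 2/3
(4,1)P 3/3
(4,5)P 2/2
(5,0)P 2/2
(5,1)P 2/2
(5,5)P 1/1
The smallest same-type fraction is 1/4 at (2,1), which reduces to 1/4. Any threshold above that leaves this agent unsatisfied.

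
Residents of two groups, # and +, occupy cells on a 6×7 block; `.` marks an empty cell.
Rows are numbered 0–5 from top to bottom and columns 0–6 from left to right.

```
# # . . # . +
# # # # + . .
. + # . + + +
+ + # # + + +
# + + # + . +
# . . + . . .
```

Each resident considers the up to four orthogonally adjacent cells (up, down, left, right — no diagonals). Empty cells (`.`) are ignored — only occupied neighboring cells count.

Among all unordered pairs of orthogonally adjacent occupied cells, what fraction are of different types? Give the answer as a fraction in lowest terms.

Scan each occupied cell's neighbors to the right and below so each pair is counted once.
From row 0: 1 unlike of 4 pairs (running 1/4).
From row 1: 2 unlike of 7 pairs (running 3/11).
From row 2: 1 unlike of 8 pairs (running 4/19).
From row 3: 4 unlike of 12 pairs (running 8/31).
From row 4: 4 unlike of 6 pairs (running 12/37).
Total adjacent occupied pairs: 37; unlike-type pairs: 12.
12/37 is already in lowest terms.

12/37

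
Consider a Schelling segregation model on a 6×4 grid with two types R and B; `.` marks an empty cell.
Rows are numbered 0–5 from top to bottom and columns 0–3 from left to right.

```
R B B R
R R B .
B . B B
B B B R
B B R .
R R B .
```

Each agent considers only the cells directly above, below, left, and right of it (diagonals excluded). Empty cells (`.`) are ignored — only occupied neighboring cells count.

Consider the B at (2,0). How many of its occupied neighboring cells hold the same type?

Occupied neighbors of (2,0): (1,0)=R, (3,0)=B.
Same type (B): 1 of 2.

1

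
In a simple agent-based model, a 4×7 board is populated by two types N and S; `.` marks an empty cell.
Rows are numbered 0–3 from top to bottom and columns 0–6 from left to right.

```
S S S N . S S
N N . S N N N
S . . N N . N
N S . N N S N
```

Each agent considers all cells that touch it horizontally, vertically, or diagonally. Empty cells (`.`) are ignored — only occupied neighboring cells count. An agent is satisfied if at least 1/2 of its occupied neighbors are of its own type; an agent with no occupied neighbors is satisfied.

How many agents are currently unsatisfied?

Row 0: (0,0)S 1/3 not · (0,1)S 2/4 satisfied · (0,2)S 2/4 satisfied · (0,3)N 1/3 not · (0,5)S 1/4 not · (0,6)S 1/3 not
Row 1: (1,0)N 1/4 not · (1,1)N 1/5 not · (1,3)S 1/5 not · (1,4)N 4/6 satisfied · (1,5)N 4/6 satisfied · (1,6)N 2/4 satisfied
Row 2: (2,0)S 1/4 not · (2,3)N 4/5 satisfied · (2,4)N 5/7 satisfied · (2,6)N 3/4 satisfied
Row 3: (3,0)N 0/2 not · (3,1)S 1/2 satisfied · (3,3)N 3/3 satisfied · (3,4)N 3/4 satisfied · (3,5)S 0/4 not · (3,6)N 1/2 satisfied
Unsatisfied: (0,0), (0,3), (0,5), (0,6), (1,0), (1,1), (1,3), (2,0), (3,0), (3,5) — 10 in total.

10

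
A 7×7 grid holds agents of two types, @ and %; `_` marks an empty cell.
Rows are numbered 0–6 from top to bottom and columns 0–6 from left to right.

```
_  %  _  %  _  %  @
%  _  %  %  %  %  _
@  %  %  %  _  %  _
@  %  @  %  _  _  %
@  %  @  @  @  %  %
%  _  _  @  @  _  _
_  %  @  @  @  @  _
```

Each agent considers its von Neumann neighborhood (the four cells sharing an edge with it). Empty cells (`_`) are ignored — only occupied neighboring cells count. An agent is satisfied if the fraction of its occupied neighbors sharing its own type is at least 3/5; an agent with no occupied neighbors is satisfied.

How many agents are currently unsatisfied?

(0,1)% 0/0 satisfied
(0,3)% 1/1 satisfied
(0,5)% 1/2 not
(0,6)@ 0/1 not
(1,0)% 0/1 not
(1,2)% 2/2 satisfied
(1,3)% 4/4 satisfied
(1,4)% 2/2 satisfied
(1,5)% 3/3 satisfied
(2,0)@ 1/3 not
(2,1)% 2/3 satisfied
(2,2)% 3/4 satisfied
(2,3)% 3/3 satisfied
(2,5)% 1/1 satisfied
(3,0)@ 2/3 satisfied
(3,1)% 2/4 not
(3,2)@ 1/4 not
(3,3)% 1/3 not
(3,6)% 1/1 satisfied
(4,0)@ 1/3 not
(4,1)% 1/3 not
(4,2)@ 2/3 satisfied
(4,3)@ 3/4 satisfied
(4,4)@ 2/3 satisfied
(4,5)% 1/2 not
(4,6)% 2/2 satisfied
(5,0)% 0/1 not
(5,3)@ 3/3 satisfied
(5,4)@ 3/3 satisfied
(6,1)% 0/1 not
(6,2)@ 1/2 not
(6,3)@ 3/3 satisfied
(6,4)@ 3/3 satisfied
(6,5)@ 1/1 satisfied
Unsatisfied: (0,5), (0,6), (1,0), (2,0), (3,1), (3,2), (3,3), (4,0), (4,1), (4,5), (5,0), (6,1), (6,2) — 13 in total.

13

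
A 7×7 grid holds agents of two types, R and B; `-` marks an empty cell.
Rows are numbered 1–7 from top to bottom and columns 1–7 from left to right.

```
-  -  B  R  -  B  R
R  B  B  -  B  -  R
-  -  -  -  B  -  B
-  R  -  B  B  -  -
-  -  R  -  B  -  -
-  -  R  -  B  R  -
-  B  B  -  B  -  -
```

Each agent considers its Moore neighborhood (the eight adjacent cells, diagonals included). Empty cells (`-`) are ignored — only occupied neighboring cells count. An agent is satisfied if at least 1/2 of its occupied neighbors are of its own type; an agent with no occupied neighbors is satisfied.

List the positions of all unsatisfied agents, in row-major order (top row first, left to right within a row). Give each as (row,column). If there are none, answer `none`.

(1,3)B 2/3 satisfied
(1,4)R 0/3 not
(1,6)B 1/3 not
(1,7)R 1/2 satisfied
(2,1)R 0/1 not
(2,2)B 2/3 satisfied
(2,3)B 2/3 satisfied
(2,5)B 2/3 satisfied
(2,7)R 1/3 not
(3,5)B 3/3 satisfied
(3,7)B 0/1 not
(4,2)R 1/1 satisfied
(4,4)B 3/4 satisfied
(4,5)B 3/3 satisfied
(5,3)R 2/3 satisfied
(5,5)B 3/4 satisfied
(6,3)R 1/3 not
(6,5)B 2/3 satisfied
(6,6)R 0/3 not
(7,2)B 1/2 satisfied
(7,3)B 1/2 satisfied
(7,5)B 1/2 satisfied

(1,4), (1,6), (2,1), (2,7), (3,7), (6,3), (6,6)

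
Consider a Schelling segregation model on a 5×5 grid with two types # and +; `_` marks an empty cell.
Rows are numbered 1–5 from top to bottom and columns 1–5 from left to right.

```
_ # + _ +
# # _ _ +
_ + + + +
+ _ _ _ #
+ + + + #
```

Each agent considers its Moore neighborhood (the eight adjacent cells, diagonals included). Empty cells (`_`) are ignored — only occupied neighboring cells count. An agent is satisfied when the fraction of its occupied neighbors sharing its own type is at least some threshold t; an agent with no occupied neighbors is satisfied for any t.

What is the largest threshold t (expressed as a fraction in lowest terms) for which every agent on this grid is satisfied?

Row 1: (1,2)# 2/3 · (1,3)+ 0/2 · (1,5)+ 1/1
Row 2: (2,1)# 2/3 · (2,2)# 2/5 · (2,5)+ 3/3
Row 3: (3,2)+ 2/4 · (3,3)+ 2/3 · (3,4)+ 3/4 · (3,5)+ 2/3
Row 4: (4,1)+ 3/3 · (4,5)# 1/4
Row 5: (5,1)+ 2/2 · (5,2)+ 3/3 · (5,3)+ 2/2 · (5,4)+ 1/3 · (5,5)# 1/2
The smallest same-type fraction is 0/2 at (1,3), which reduces to 0/1. Any threshold above that leaves this agent unsatisfied.

0/1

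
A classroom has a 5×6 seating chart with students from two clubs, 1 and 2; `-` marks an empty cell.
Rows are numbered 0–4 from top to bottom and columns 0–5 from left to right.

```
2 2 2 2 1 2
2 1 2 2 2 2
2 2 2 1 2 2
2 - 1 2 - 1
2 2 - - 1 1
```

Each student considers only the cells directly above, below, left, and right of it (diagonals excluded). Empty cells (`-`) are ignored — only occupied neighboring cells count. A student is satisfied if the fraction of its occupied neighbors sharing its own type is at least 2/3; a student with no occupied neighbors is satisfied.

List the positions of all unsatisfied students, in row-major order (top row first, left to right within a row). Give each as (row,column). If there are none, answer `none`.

(0,4), (0,5), (1,1), (2,2), (2,3), (3,2), (3,3), (3,5)

(0,0)2 2/2 ✓
(0,1)2 2/3 ✓
(0,2)2 3/3 ✓
(0,3)2 2/3 ✓
(0,4)1 0/3 ✗
(0,5)2 1/2 ✗
(1,0)2 2/3 ✓
(1,1)1 0/4 ✗
(1,2)2 3/4 ✓
(1,3)2 3/4 ✓
(1,4)2 3/4 ✓
(1,5)2 3/3 ✓
(2,0)2 3/3 ✓
(2,1)2 2/3 ✓
(2,2)2 2/4 ✗
(2,3)1 0/4 ✗
(2,4)2 2/3 ✓
(2,5)2 2/3 ✓
(3,0)2 2/2 ✓
(3,2)1 0/2 ✗
(3,3)2 0/2 ✗
(3,5)1 1/2 ✗
(4,0)2 2/2 ✓
(4,1)2 1/1 ✓
(4,4)1 1/1 ✓
(4,5)1 2/2 ✓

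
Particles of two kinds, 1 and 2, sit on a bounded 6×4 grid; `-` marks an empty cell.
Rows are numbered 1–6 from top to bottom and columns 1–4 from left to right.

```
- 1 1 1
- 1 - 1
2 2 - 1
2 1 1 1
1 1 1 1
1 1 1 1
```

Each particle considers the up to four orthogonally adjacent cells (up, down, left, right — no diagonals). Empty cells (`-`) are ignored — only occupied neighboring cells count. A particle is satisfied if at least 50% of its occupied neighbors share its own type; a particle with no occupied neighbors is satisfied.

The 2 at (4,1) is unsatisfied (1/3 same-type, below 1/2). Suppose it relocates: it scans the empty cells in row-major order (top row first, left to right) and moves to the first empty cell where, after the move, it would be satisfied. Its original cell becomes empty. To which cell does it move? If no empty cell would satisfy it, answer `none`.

Vacating (4,1). Empty cells in order:
  (1,1): 0/1 same-type → still unsatisfied.
  (2,1): 1/2 same-type → satisfied — stop here.

(2,1)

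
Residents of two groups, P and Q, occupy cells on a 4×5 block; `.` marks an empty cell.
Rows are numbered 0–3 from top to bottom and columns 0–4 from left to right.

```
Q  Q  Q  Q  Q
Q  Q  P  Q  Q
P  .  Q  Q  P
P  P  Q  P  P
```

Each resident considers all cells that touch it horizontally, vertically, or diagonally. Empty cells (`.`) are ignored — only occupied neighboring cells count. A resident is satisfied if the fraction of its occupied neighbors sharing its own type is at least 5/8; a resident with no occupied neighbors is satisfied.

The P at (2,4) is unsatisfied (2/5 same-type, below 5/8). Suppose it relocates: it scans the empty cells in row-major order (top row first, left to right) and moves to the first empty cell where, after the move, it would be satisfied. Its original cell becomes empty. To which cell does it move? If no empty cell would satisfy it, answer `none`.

none

Vacating (2,4). Empty cells in order:
  (2,1): 4/8 same-type → still unsatisfied.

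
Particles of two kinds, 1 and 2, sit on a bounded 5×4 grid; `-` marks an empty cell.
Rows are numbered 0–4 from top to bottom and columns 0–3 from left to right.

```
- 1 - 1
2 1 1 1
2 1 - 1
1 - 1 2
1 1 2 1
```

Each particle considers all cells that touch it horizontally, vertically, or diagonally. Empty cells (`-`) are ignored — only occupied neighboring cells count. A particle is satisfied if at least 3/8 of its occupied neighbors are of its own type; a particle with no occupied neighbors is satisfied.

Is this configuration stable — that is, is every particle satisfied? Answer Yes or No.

(0,1)1 2/3 ✓
(0,3)1 2/2 ✓
(1,0)2 1/4 ✗
(1,1)1 3/5 ✓
(1,2)1 6/6 ✓
(1,3)1 3/3 ✓
(2,0)2 1/4 ✗
(2,1)1 4/6 ✓
(2,3)1 3/4 ✓
(3,0)1 3/4 ✓
(3,2)1 4/6 ✓
(3,3)2 1/4 ✗
(4,0)1 2/2 ✓
(4,1)1 3/4 ✓
(4,2)2 1/4 ✗
(4,3)1 1/3 ✗
For instance (1,0) has only 1/4 same-type neighbors, below 3/8.

No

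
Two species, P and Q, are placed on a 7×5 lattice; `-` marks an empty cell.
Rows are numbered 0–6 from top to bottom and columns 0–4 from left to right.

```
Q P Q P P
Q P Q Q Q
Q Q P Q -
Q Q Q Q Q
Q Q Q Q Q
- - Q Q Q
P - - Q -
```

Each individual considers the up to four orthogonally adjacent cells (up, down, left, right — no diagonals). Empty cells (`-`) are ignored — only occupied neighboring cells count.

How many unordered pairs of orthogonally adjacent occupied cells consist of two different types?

Scan each occupied cell's neighbors to the right and below so each pair is counted once.
From row 0: 5 unlike of 9 pairs (running 5/9).
From row 1: 4 unlike of 8 pairs (running 9/17).
From row 2: 3 unlike of 7 pairs (running 12/24).
From row 3: 0 unlike of 9 pairs (running 12/33).
From row 4: 0 unlike of 7 pairs (running 12/40).
From row 5: 0 unlike of 3 pairs (running 12/43).
Total adjacent occupied pairs: 43; unlike-type pairs: 12.

12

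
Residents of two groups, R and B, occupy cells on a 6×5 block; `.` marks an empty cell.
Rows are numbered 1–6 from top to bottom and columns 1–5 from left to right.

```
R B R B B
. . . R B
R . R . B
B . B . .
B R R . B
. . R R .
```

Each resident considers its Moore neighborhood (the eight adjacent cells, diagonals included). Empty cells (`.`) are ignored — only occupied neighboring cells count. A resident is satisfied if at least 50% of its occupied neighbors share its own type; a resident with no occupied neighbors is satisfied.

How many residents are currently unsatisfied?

9

Row 1: (1,1)R 0/1 ✗ · (1,2)B 0/2 ✗ · (1,3)R 1/3 ✗ · (1,4)B 2/4 ✓ · (1,5)B 2/3 ✓
Row 2: (2,4)R 2/6 ✗ · (2,5)B 3/4 ✓
Row 3: (3,1)R 0/1 ✗ · (3,3)R 1/2 ✓ · (3,5)B 1/2 ✓
Row 4: (4,1)B 1/3 ✗ · (4,3)B 0/3 ✗
Row 5: (5,1)B 1/2 ✓ · (5,2)R 2/5 ✗ · (5,3)R 3/4 ✓ · (5,5)B 0/1 ✗
Row 6: (6,3)R 3/3 ✓ · (6,4)R 2/3 ✓
Unsatisfied: (1,1), (1,2), (1,3), (2,4), (3,1), (4,1), (4,3), (5,2), (5,5) — 9 in total.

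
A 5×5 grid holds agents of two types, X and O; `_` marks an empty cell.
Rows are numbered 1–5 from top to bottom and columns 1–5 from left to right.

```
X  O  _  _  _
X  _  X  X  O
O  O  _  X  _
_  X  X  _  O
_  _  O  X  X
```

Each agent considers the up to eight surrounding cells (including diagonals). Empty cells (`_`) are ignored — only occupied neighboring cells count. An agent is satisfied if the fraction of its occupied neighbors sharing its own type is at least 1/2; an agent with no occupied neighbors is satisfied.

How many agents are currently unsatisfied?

(1,1)X 1/2 ok
(1,2)O 0/3 unhappy
(2,1)X 1/4 unhappy
(2,3)X 2/4 ok
(2,4)X 2/3 ok
(2,5)O 0/2 unhappy
(3,1)O 1/3 unhappy
(3,2)O 1/5 unhappy
(3,4)X 3/5 ok
(4,2)X 1/4 unhappy
(4,3)X 3/5 ok
(4,5)O 0/3 unhappy
(5,3)O 0/3 unhappy
(5,4)X 2/4 ok
(5,5)X 1/2 ok
Unsatisfied: (1,2), (2,1), (2,5), (3,1), (3,2), (4,2), (4,5), (5,3) — 8 in total.

8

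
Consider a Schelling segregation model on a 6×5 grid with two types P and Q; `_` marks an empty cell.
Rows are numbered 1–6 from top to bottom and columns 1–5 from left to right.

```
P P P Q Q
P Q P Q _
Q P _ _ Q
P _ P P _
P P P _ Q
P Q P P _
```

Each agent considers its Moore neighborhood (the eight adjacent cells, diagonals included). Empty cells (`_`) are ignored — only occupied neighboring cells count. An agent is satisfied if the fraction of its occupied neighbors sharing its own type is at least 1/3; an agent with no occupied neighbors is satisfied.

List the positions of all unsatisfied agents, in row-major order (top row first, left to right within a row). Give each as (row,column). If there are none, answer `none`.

Row 1: (1,1)P 2/3 satisfied · (1,2)P 4/5 satisfied · (1,3)P 2/5 satisfied · (1,4)Q 2/4 satisfied · (1,5)Q 2/2 satisfied
Row 2: (2,1)P 3/5 satisfied · (2,2)Q 1/7 not · (2,3)P 3/6 satisfied · (2,4)Q 3/5 satisfied
Row 3: (3,1)Q 1/4 not · (3,2)P 4/6 satisfied · (3,5)Q 1/2 satisfied
Row 4: (4,1)P 3/4 satisfied · (4,3)P 4/4 satisfied · (4,4)P 2/4 satisfied
Row 5: (5,1)P 3/4 satisfied · (5,2)P 6/7 satisfied · (5,3)P 5/6 satisfied · (5,5)Q 0/2 not
Row 6: (6,1)P 2/3 satisfied · (6,2)Q 0/5 not · (6,3)P 3/4 satisfied · (6,4)P 2/3 satisfied

(2,2), (3,1), (5,5), (6,2)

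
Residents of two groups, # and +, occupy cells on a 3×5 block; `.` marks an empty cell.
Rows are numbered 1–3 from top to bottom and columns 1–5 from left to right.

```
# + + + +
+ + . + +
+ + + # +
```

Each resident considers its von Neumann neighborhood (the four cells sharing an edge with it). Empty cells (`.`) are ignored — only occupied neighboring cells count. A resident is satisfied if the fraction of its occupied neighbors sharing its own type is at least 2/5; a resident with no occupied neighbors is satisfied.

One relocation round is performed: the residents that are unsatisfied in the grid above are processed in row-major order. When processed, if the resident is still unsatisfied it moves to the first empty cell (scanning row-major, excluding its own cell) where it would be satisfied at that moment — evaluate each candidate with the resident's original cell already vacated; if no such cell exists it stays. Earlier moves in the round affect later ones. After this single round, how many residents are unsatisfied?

2

Initially unsatisfied (in order): (1,1), (3,4).
  (1,1): no empty cell satisfies it; stays.
  (3,4): no empty cell satisfies it; stays.
Resulting grid:
# + + + +
+ + . + +
+ + + # +
Unsatisfied now: (1,1), (3,4).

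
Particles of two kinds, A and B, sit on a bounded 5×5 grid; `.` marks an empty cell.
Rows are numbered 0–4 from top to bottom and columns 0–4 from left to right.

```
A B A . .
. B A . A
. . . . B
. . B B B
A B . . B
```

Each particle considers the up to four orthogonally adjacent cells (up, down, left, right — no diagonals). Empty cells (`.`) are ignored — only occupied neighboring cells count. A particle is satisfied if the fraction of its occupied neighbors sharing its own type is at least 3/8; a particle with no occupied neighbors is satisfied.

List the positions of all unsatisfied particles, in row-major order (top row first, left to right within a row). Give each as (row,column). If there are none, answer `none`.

(0,0), (0,1), (1,4), (4,0), (4,1)

(0,0)A 0/1 ✗
(0,1)B 1/3 ✗
(0,2)A 1/2 ✓
(1,1)B 1/2 ✓
(1,2)A 1/2 ✓
(1,4)A 0/1 ✗
(2,4)B 1/2 ✓
(3,2)B 1/1 ✓
(3,3)B 2/2 ✓
(3,4)B 3/3 ✓
(4,0)A 0/1 ✗
(4,1)B 0/1 ✗
(4,4)B 1/1 ✓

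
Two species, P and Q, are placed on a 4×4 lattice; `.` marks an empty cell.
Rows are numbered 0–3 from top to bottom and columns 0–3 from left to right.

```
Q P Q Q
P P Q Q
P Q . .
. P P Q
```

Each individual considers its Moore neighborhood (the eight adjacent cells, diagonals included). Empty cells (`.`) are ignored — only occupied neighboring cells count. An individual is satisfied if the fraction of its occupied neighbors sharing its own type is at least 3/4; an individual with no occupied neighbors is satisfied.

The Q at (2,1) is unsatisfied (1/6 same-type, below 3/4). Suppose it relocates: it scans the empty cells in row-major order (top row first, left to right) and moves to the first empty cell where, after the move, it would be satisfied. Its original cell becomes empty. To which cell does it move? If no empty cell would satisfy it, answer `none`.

Vacating (2,1). Empty cells in order:
  (2,2): 3/6 same-type → still unsatisfied.
  (2,3): 3/4 same-type → satisfied — stop here.

(2,3)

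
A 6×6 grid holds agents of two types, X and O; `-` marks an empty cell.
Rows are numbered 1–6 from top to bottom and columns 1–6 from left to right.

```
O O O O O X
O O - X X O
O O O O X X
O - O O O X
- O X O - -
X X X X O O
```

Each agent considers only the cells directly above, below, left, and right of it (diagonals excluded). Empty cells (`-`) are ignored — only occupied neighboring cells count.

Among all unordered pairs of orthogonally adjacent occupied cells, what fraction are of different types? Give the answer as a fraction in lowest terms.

Scan each occupied cell's neighbors to the right and below so each pair is counted once.
Row 1: O(1,1)–O(1,2)= O(1,1)–O(2,1)= O(1,2)–O(1,3)= O(1,2)–O(2,2)= O(1,3)–O(1,4)= O(1,4)–O(1,5)= O(1,4)–X(2,4)≠ O(1,5)–X(1,6)≠ O(1,5)–X(2,5)≠ X(1,6)–O(2,6)≠  → 4/10 unlike.
Row 2: O(2,1)–O(2,2)= O(2,1)–O(3,1)= O(2,2)–O(3,2)= X(2,4)–X(2,5)= X(2,4)–O(3,4)≠ X(2,5)–O(2,6)≠ X(2,5)–X(3,5)= O(2,6)–X(3,6)≠  → 3/8 unlike.
Row 3: O(3,1)–O(3,2)= O(3,1)–O(4,1)= O(3,2)–O(3,3)= O(3,3)–O(3,4)= O(3,3)–O(4,3)= O(3,4)–X(3,5)≠ O(3,4)–O(4,4)= X(3,5)–X(3,6)= X(3,5)–O(4,5)≠ X(3,6)–X(4,6)=  → 2/10 unlike.
Row 4: O(4,3)–O(4,4)= O(4,3)–X(5,3)≠ O(4,4)–O(4,5)= O(4,4)–O(5,4)= O(4,5)–X(4,6)≠  → 2/5 unlike.
Row 5: O(5,2)–X(5,3)≠ O(5,2)–X(6,2)≠ X(5,3)–O(5,4)≠ X(5,3)–X(6,3)= O(5,4)–X(6,4)≠  → 4/5 unlike.
Row 6: X(6,1)–X(6,2)= X(6,2)–X(6,3)= X(6,3)–X(6,4)= X(6,4)–O(6,5)≠ O(6,5)–O(6,6)=  → 1/5 unlike.
Total adjacent occupied pairs: 43; unlike-type pairs: 16.
16/43 is already in lowest terms.

16/43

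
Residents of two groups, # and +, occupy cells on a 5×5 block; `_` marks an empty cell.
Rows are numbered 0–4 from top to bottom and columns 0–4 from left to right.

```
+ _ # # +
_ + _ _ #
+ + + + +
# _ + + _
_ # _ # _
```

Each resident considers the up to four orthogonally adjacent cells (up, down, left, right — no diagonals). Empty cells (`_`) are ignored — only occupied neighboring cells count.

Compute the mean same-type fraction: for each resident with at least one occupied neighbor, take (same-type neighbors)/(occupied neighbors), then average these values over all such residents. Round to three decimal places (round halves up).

(0,0)+ — no occupied neighbors
(0,2)# 1/1
(0,3)# 1/2
(0,4)+ 0/2
(1,1)+ 1/1
(1,4)# 0/2
(2,0)+ 1/2
(2,1)+ 3/3
(2,2)+ 3/3
(2,3)+ 3/3
(2,4)+ 1/2
(3,0)# 0/1
(3,2)+ 2/2
(3,3)+ 2/3
(4,1)# — no occupied neighbors
(4,3)# 0/1
Sum over 14 residents: 1/1 + 1/2 + 0/2 + 1/1 + 0/2 + 1/2 + 3/3 + 3/3 + 3/3 + 1/2 + 0/1 + 2/2 + 2/3 + 0/1 = 49/6; mean = 49/6 ÷ 14 = 7/12 = 0.583333… → 0.583.

0.583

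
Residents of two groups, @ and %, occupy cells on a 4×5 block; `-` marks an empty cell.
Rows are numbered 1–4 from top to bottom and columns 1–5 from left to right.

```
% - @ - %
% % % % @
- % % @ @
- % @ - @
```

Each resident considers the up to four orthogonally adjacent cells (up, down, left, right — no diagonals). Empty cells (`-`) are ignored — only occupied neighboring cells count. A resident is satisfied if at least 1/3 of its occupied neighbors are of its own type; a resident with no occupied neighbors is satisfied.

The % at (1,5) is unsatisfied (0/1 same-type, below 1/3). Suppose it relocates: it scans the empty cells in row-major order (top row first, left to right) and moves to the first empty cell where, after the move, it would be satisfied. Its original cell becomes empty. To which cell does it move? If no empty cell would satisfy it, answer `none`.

(1,2)

Vacating (1,5). Empty cells in order:
  (1,2): 2/3 same-type → satisfied — stop here.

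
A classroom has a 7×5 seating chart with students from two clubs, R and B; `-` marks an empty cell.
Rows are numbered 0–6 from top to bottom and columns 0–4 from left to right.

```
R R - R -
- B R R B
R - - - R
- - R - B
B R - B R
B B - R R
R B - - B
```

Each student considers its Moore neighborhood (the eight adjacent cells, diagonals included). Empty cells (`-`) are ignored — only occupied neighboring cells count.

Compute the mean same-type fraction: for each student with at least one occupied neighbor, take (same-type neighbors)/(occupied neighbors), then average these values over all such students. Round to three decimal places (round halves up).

Row 0: (0,0)R 1/2 · (0,1)R 2/3 · (0,3)R 2/3
Row 1: (1,1)B 0/4 · (1,2)R 3/4 · (1,3)R 3/4 · (1,4)B 0/3
Row 2: (2,0)R 0/1 · (2,4)R 1/3
Row 3: (3,2)R 1/2 · (3,4)B 1/3
Row 4: (4,0)B 2/3 · (4,1)R 1/4 · (4,3)B 1/5 · (4,4)R 2/4
Row 5: (5,0)B 3/5 · (5,1)B 3/5 · (5,3)R 2/4 · (5,4)R 2/4
Row 6: (6,0)R 0/3 · (6,1)B 2/3 · (6,4)B 0/2
Sum over 22 students: 1/2 + 2/3 + 2/3 + 0/4 + 3/4 + 3/4 + 0/3 + 0/1 + 1/3 + 1/2 + 1/3 + 2/3 + 1/4 + 1/5 + 2/4 + 3/5 + 3/5 + 2/4 + 2/4 + 0/3 + 2/3 + 0/2 = 539/60; mean = 539/60 ÷ 22 = 49/120 = 0.408333… → 0.408.

0.408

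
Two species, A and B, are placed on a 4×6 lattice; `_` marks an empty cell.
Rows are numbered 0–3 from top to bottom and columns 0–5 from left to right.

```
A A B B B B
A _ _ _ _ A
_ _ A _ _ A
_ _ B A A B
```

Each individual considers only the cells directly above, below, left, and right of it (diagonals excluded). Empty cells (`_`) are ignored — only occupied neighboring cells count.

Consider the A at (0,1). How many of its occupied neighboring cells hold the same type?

1

Occupied neighbors of (0,1): (0,0)=A, (0,2)=B.
Same type (A): 1 of 2.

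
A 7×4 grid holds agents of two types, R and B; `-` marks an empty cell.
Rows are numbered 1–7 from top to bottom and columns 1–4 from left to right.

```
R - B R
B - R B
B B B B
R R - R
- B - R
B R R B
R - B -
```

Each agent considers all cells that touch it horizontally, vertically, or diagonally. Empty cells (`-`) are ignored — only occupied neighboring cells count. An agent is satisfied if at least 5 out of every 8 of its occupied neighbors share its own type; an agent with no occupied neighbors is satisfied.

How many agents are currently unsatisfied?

(1,1)R 0/1 ✗
(1,3)B 1/3 ✗
(1,4)R 1/3 ✗
(2,1)B 2/3 ✓
(2,3)R 1/6 ✗
(2,4)B 3/5 ✗
(3,1)B 2/4 ✗
(3,2)B 3/6 ✗
(3,3)B 3/6 ✗
(3,4)B 2/4 ✗
(4,1)R 1/4 ✗
(4,2)R 1/5 ✗
(4,4)R 1/3 ✗
(5,2)B 1/5 ✗
(5,4)R 2/3 ✓
(6,1)B 1/3 ✗
(6,2)R 2/5 ✗
(6,3)R 2/5 ✗
(6,4)B 1/3 ✗
(7,1)R 1/2 ✗
(7,3)B 1/3 ✗
Unsatisfied: (1,1), (1,3), (1,4), (2,3), (2,4), (3,1), (3,2), (3,3), (3,4), (4,1), (4,2), (4,4), (5,2), (6,1), (6,2), (6,3), (6,4), (7,1), (7,3) — 19 in total.

19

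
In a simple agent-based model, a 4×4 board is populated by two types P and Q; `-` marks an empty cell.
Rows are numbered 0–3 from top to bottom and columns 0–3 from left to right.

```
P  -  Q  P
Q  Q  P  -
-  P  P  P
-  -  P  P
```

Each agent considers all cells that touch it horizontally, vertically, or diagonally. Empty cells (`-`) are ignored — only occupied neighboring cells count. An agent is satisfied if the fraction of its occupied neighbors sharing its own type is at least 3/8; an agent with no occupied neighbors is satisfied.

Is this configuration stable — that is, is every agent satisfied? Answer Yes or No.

No

(0,0)P 0/2 ✗
(0,2)Q 1/3 ✗
(0,3)P 1/2 ✓
(1,0)Q 1/3 ✗
(1,1)Q 2/6 ✗
(1,2)P 4/6 ✓
(2,1)P 3/5 ✓
(2,2)P 5/6 ✓
(2,3)P 4/4 ✓
(3,2)P 4/4 ✓
(3,3)P 3/3 ✓
For instance (0,0) has only 0/2 same-type neighbors, below 3/8.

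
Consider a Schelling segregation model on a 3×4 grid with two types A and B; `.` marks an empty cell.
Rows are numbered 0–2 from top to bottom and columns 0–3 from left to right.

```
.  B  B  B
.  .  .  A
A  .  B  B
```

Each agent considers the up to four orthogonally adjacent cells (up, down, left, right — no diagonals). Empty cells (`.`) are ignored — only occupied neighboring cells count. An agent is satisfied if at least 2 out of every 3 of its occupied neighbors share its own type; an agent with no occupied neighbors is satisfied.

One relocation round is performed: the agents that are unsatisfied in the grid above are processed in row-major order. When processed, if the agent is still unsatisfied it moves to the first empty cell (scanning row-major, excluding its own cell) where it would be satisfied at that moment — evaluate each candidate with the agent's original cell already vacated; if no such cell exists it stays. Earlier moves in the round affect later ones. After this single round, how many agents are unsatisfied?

0

Initially unsatisfied (in order): (0,3), (1,3), (2,3).
  (0,3) → (0,0).
  (1,3): no empty cell satisfies it; stays.
  (2,3) → (1,1).
Resulting grid:
B B B .
. B . A
A . B .
All satisfied now.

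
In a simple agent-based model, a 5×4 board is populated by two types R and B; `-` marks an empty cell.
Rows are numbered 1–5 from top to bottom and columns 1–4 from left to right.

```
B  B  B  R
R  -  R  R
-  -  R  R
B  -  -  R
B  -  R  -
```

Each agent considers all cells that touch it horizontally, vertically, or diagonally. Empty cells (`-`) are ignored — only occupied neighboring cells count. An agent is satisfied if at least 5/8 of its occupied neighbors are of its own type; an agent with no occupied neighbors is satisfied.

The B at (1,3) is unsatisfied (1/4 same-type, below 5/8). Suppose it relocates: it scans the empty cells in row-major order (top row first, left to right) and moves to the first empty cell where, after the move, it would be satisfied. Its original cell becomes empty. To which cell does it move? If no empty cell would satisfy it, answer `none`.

Vacating (1,3). Empty cells in order:
  (2,2): 2/5 same-type → still unsatisfied.
  (3,1): 1/2 same-type → still unsatisfied.
  (3,2): 1/4 same-type → still unsatisfied.
  (4,2): 2/4 same-type → still unsatisfied.
  (4,3): 0/4 same-type → still unsatisfied.
  (5,2): 2/3 same-type → satisfied — stop here.

(5,2)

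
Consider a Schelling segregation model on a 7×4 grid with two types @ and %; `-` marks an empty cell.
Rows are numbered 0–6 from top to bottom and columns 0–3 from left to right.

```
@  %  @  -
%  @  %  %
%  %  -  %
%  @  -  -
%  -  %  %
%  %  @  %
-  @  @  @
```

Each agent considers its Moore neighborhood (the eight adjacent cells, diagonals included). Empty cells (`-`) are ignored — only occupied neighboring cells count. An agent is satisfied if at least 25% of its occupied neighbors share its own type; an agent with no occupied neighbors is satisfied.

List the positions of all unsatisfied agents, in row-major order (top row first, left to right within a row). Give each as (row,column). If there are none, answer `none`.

(3,1)

(0,0)@ 1/3 ok
(0,1)% 2/5 ok
(0,2)@ 1/4 ok
(1,0)% 3/5 ok
(1,1)@ 2/7 ok
(1,2)% 4/6 ok
(1,3)% 2/3 ok
(2,0)% 3/5 ok
(2,1)% 4/6 ok
(2,3)% 2/2 ok
(3,0)% 3/4 ok
(3,1)@ 0/5 unhappy
(4,0)% 3/4 ok
(4,2)% 3/5 ok
(4,3)% 2/3 ok
(5,0)% 2/3 ok
(5,1)% 3/6 ok
(5,2)@ 3/7 ok
(5,3)% 2/5 ok
(6,1)@ 2/4 ok
(6,2)@ 3/5 ok
(6,3)@ 2/3 ok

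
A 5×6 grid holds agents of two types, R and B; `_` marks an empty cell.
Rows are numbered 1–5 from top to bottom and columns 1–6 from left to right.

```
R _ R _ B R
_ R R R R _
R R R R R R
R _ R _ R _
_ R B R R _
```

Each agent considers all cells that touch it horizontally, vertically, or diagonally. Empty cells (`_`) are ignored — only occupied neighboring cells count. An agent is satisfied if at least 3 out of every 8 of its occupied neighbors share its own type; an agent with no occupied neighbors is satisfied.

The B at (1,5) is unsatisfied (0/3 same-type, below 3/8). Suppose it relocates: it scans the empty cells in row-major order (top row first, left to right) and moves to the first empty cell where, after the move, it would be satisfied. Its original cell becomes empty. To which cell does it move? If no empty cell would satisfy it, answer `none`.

none

Vacating (1,5). Empty cells in order:
  (1,2): 0/4 same-type → still unsatisfied.
  (1,4): 0/4 same-type → still unsatisfied.
  (2,1): 0/4 same-type → still unsatisfied.
  (2,6): 0/4 same-type → still unsatisfied.
  (4,2): 1/7 same-type → still unsatisfied.
  (4,4): 1/8 same-type → still unsatisfied.
  (4,6): 0/4 same-type → still unsatisfied.
  (5,1): 0/2 same-type → still unsatisfied.
  (5,6): 0/2 same-type → still unsatisfied.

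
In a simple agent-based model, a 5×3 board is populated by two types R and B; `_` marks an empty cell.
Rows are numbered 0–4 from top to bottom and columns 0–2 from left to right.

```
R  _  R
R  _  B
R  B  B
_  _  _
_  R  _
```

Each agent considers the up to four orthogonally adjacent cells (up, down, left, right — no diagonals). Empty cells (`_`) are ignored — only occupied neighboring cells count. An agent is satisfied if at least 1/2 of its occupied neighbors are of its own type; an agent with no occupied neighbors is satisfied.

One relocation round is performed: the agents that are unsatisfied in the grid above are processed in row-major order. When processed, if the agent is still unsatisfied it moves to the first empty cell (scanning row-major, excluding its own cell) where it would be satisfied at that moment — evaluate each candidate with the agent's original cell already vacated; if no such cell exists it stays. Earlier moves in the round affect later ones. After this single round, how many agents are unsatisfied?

0

Initially unsatisfied (in order): (0,2).
  (0,2) → (0,1).
Resulting grid:
R R _
R _ B
R B B
_ _ _
_ R _
All satisfied now.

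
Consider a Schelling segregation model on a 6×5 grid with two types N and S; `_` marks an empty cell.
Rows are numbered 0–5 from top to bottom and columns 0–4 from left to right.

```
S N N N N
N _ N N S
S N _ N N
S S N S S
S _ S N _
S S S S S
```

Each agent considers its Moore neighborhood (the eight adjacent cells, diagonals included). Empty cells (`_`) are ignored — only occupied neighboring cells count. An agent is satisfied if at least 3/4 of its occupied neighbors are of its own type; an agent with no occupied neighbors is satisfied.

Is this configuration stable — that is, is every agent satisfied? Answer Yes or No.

No

(0,0)S 0/2 unhappy
(0,1)N 3/4 ok
(0,2)N 4/4 ok
(0,3)N 4/5 ok
(0,4)N 2/3 unhappy
(1,0)N 2/4 unhappy
(1,2)N 6/6 ok
(1,3)N 6/7 ok
(1,4)S 0/5 unhappy
(2,0)S 2/4 unhappy
(2,1)N 3/6 unhappy
(2,3)N 4/7 unhappy
(2,4)N 2/5 unhappy
(3,0)S 3/4 ok
(3,1)S 4/6 unhappy
(3,2)N 3/6 unhappy
(3,3)S 2/6 unhappy
(3,4)S 1/4 unhappy
(4,0)S 4/4 ok
(4,2)S 5/7 unhappy
(4,3)N 1/7 unhappy
(5,0)S 2/2 ok
(5,1)S 4/4 ok
(5,2)S 3/4 ok
(5,3)S 3/4 ok
(5,4)S 1/2 unhappy
For instance (0,0) has only 0/2 same-type neighbors, below 3/4.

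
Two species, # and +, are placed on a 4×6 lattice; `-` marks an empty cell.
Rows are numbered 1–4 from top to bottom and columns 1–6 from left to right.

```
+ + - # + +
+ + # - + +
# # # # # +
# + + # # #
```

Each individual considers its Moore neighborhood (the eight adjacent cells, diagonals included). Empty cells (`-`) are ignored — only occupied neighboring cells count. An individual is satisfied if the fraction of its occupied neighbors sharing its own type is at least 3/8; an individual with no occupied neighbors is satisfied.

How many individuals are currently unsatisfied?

3

Row 1: (1,1)+ 3/3 satisfied · (1,2)+ 3/4 satisfied · (1,4)# 1/3 not · (1,5)+ 3/4 satisfied · (1,6)+ 3/3 satisfied
Row 2: (2,1)+ 3/5 satisfied · (2,2)+ 3/7 satisfied · (2,3)# 4/6 satisfied · (2,5)+ 4/7 satisfied · (2,6)+ 4/5 satisfied
Row 3: (3,1)# 2/5 satisfied · (3,2)# 4/8 satisfied · (3,3)# 4/7 satisfied · (3,4)# 5/7 satisfied · (3,5)# 4/7 satisfied · (3,6)+ 2/5 satisfied
Row 4: (4,1)# 2/3 satisfied · (4,2)+ 1/5 not · (4,3)+ 1/5 not · (4,4)# 4/5 satisfied · (4,5)# 4/5 satisfied · (4,6)# 2/3 satisfied
Unsatisfied: (1,4), (4,2), (4,3) — 3 in total.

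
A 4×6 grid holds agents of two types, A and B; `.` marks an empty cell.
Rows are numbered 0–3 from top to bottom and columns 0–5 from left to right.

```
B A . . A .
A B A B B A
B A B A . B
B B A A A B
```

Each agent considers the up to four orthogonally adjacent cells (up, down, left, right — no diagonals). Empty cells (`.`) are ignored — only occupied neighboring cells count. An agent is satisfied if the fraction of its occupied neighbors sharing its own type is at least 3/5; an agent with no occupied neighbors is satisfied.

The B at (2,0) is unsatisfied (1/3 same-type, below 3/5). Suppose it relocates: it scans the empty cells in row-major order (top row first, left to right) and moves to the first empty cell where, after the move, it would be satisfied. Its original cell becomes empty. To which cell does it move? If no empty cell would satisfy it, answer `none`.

Vacating (2,0). Empty cells in order:
  (0,2): 0/2 same-type → still unsatisfied.
  (0,3): 1/2 same-type → still unsatisfied.
  (0,5): 0/2 same-type → still unsatisfied.
  (2,4): 2/4 same-type → still unsatisfied.

none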